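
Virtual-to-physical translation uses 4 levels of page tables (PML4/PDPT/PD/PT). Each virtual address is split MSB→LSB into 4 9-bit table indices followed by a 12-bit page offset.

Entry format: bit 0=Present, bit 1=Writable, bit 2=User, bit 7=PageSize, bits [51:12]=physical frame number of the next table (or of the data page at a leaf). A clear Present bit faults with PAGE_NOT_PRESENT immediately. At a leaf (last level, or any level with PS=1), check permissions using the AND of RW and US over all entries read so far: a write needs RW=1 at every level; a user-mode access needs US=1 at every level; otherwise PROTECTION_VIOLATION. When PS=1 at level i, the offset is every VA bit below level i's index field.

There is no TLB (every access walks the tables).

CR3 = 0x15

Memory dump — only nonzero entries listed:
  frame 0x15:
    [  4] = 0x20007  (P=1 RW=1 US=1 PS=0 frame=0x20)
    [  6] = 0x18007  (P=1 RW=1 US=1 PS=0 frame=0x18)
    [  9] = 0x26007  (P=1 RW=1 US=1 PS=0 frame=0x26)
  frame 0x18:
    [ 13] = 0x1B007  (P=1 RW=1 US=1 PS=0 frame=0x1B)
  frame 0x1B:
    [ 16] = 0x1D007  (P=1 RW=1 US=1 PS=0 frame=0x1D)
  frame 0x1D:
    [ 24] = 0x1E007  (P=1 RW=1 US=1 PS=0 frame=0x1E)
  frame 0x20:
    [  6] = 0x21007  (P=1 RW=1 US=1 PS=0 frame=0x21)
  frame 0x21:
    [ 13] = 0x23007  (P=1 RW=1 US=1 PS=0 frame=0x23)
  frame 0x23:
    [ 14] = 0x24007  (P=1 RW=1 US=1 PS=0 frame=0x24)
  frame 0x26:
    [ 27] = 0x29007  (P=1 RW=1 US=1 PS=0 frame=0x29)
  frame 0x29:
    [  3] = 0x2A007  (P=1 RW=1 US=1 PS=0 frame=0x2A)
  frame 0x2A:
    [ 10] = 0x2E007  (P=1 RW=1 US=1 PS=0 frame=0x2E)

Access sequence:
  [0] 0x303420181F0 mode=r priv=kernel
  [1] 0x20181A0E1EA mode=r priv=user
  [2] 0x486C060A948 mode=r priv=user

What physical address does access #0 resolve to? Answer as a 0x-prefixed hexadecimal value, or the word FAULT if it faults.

Walk each access:
#0 VA=0x303420181F0 (r,kernel):
  L0 @0x15[6] → 0x18007  P=1,RW=1,US=1,PS=0
  L1 @0x18[13] → 0x1B007  P=1,RW=1,US=1,PS=0
  L2 @0x1B[16] → 0x1D007  P=1,RW=1,US=1,PS=0
  L3 @0x1D[24] → 0x1E007  P=1,RW=1,US=1,PS=0
  ✓ 0x1E1F0  — 4 lookups
#1 VA=0x20181A0E1EA (r,user):
  L0 @0x15[4] → 0x20007  P=1,RW=1,US=1,PS=0
  L1 @0x20[6] → 0x21007  P=1,RW=1,US=1,PS=0
  L2 @0x21[13] → 0x23007  P=1,RW=1,US=1,PS=0
  L3 @0x23[14] → 0x24007  P=1,RW=1,US=1,PS=0
  ✓ 0x241EA  — 4 lookups
#2 VA=0x486C060A948 (r,user):
  L0 @0x15[9] → 0x26007  P=1,RW=1,US=1,PS=0
  L1 @0x26[27] → 0x29007  P=1,RW=1,US=1,PS=0
  L2 @0x29[3] → 0x2A007  P=1,RW=1,US=1,PS=0
  L3 @0x2A[10] → 0x2E007  P=1,RW=1,US=1,PS=0
  ✓ 0x2E948  — 4 lookups

Access #0 PA: 0x1E1F0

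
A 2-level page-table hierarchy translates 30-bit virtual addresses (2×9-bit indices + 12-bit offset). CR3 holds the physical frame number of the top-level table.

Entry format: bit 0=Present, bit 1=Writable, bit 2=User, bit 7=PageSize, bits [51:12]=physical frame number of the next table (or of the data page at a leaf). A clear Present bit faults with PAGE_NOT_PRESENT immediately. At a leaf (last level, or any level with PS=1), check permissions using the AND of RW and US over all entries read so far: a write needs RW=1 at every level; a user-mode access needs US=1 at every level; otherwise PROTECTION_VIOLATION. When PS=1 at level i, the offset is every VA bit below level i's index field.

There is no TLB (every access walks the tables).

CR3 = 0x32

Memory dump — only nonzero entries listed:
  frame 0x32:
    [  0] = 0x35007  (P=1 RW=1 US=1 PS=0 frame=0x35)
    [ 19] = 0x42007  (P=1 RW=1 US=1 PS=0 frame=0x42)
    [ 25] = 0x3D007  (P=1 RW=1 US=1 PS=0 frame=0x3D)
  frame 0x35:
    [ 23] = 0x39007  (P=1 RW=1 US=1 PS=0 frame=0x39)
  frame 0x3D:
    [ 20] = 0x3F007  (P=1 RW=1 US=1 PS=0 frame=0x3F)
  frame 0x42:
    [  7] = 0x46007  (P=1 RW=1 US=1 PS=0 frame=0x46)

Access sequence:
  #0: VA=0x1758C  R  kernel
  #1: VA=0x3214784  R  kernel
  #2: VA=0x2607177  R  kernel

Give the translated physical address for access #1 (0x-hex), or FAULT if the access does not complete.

Walk each access:
#0 VA=0x1758C (r,kernel):
  L0: frame=0x32 idx=0 entry=0x35007 [P=1 RW=1 US=1 PS=0]
  L1: frame=0x35 idx=23 entry=0x39007 [P=1 RW=1 US=1 PS=0]
  ⇒ phys 0x3958C  [2 reads]
#1 VA=0x3214784 (r,kernel):
  L0: frame=0x32 idx=25 entry=0x3D007 [P=1 RW=1 US=1 PS=0]
  L1: frame=0x3D idx=20 entry=0x3F007 [P=1 RW=1 US=1 PS=0]
  ⇒ phys 0x3F784  [2 reads]
#2 VA=0x2607177 (r,kernel):
  L0: frame=0x32 idx=19 entry=0x42007 [P=1 RW=1 US=1 PS=0]
  L1: frame=0x42 idx=7 entry=0x46007 [P=1 RW=1 US=1 PS=0]
  ⇒ phys 0x46177  [2 reads]

Access #1 PA: 0x3F784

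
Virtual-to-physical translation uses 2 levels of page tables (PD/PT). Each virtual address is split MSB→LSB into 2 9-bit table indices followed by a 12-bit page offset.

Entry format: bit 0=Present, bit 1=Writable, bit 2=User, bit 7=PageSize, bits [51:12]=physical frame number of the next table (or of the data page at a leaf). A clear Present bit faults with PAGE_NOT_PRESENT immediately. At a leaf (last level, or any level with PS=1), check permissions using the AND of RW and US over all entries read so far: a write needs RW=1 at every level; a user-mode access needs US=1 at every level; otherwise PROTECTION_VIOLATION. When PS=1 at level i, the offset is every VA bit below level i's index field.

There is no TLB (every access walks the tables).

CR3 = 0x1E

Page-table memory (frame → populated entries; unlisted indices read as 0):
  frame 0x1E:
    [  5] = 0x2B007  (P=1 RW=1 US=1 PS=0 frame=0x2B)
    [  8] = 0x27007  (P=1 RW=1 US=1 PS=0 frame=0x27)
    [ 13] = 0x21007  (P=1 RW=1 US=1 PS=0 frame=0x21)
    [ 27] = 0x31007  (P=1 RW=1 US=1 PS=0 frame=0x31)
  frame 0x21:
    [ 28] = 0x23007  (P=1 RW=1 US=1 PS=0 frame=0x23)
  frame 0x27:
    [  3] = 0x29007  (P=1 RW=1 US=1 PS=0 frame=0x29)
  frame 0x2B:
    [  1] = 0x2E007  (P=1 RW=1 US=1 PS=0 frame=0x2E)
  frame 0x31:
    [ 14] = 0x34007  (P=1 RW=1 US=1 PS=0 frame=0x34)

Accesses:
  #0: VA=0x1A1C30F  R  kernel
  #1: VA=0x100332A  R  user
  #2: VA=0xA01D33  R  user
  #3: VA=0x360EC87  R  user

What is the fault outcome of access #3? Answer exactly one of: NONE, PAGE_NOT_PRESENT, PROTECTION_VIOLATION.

Walk each access:
#0 VA=0x1A1C30F (r,kernel):
  L0 @0x1E[13] → 0x21007  P=1,RW=1,US=1,PS=0
  L1 @0x21[28] → 0x23007  P=1,RW=1,US=1,PS=0
  ✓ 0x2330F  — 2 lookups
#1 VA=0x100332A (r,user):
  L0 @0x1E[8] → 0x27007  P=1,RW=1,US=1,PS=0
  L1 @0x27[3] → 0x29007  P=1,RW=1,US=1,PS=0
  ✓ 0x2932A  — 2 lookups
#2 VA=0xA01D33 (r,user):
  L0 @0x1E[5] → 0x2B007  P=1,RW=1,US=1,PS=0
  L1 @0x2B[1] → 0x2E007  P=1,RW=1,US=1,PS=0
  ✓ 0x2ED33  — 2 lookups
#3 VA=0x360EC87 (r,user):
  L0 @0x1E[27] → 0x31007  P=1,RW=1,US=1,PS=0
  L1 @0x31[14] → 0x34007  P=1,RW=1,US=1,PS=0
  ✓ 0x34C87  — 2 lookups

Access #3 fault: NONE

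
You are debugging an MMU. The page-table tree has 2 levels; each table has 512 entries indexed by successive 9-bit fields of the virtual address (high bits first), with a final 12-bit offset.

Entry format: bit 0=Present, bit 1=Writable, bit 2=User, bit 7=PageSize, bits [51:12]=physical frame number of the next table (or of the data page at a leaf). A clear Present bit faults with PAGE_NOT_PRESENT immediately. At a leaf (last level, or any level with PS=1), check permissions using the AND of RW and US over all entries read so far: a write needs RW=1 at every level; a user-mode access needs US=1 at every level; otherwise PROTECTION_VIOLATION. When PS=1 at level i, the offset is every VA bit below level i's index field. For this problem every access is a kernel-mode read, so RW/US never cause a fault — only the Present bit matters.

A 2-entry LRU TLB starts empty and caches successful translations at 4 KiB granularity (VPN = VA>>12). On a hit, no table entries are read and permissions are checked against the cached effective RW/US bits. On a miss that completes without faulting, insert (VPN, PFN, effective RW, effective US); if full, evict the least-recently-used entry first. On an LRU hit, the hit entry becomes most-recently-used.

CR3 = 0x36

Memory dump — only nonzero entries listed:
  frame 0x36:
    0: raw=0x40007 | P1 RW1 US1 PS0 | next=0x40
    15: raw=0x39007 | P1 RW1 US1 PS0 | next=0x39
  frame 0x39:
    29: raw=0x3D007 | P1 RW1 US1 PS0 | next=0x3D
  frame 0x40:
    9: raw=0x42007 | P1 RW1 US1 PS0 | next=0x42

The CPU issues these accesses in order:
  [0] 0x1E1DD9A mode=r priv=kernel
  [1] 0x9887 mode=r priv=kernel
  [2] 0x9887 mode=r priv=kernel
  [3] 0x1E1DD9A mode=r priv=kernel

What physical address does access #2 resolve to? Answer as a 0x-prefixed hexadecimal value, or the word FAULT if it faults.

Walk each access:
#0 VA=0x1E1DD9A (r,kernel):
  [0] read 0x36 idx=15: raw=0x39007 flags P=1 W=1 U=1 S=0
  [1] read 0x39 idx=29: raw=0x3D007 flags P=1 W=1 U=1 S=0
  → PA=0x3DD9A  (2 entries read)
#1 VA=0x9887 (r,kernel):
  [0] read 0x36 idx=0: raw=0x40007 flags P=1 W=1 U=1 S=0
  [1] read 0x40 idx=9: raw=0x42007 flags P=1 W=1 U=1 S=0
  → PA=0x42887  (2 entries read)
#2 VA=0x9887 (r,kernel):
  TLB hit vpn=0x9 → PA=0x42887
#3 VA=0x1E1DD9A (r,kernel):
  TLB hit vpn=0x1E1D → PA=0x3DD9A

Access #2 PA: 0x42887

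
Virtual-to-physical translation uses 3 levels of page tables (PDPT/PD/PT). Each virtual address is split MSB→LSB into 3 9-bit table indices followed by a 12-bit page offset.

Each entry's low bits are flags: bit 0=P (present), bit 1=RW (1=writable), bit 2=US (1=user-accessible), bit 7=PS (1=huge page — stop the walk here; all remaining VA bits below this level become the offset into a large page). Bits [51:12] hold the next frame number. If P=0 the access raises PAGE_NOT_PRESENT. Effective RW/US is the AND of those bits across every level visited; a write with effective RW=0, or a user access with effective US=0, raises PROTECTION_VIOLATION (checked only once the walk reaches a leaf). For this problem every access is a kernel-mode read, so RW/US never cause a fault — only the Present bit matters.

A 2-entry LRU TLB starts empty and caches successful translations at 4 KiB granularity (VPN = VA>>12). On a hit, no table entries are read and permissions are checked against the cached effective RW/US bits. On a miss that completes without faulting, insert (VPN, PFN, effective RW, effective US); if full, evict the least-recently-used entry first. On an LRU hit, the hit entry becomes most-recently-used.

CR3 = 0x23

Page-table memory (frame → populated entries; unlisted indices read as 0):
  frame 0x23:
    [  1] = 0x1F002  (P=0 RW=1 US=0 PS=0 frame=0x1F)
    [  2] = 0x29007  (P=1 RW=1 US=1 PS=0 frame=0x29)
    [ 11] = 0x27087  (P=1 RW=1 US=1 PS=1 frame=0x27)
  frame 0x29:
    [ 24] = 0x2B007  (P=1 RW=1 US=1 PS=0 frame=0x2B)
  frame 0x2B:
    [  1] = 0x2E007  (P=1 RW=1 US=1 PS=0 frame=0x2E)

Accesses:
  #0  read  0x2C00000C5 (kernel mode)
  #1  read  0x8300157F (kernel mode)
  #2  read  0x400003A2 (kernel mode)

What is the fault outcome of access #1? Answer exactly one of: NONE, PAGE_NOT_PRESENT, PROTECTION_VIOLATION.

Walk each access:
#0 VA=0x2C00000C5 (r,kernel):
  lvl0: tbl 0x23, slot 11 ⇒ 0x27087 (P1/RW1/US1/PS1)
  ✓ 0x270C5 (huge @L0)  — 1 lookups
#1 VA=0x8300157F (r,kernel):
  lvl0: tbl 0x23, slot 2 ⇒ 0x29007 (P1/RW1/US1/PS0)
  lvl1: tbl 0x29, slot 24 ⇒ 0x2B007 (P1/RW1/US1/PS0)
  lvl2: tbl 0x2B, slot 1 ⇒ 0x2E007 (P1/RW1/US1/PS0)
  ✓ 0x2E57F  — 3 lookups
#2 VA=0x400003A2 (r,kernel):
  lvl0: tbl 0x23, slot 1 ⇒ 0x1F002 (P0/RW1/US0/PS0)
  → PAGE_NOT_PRESENT  (1 entries read)

Access #1 fault: NONE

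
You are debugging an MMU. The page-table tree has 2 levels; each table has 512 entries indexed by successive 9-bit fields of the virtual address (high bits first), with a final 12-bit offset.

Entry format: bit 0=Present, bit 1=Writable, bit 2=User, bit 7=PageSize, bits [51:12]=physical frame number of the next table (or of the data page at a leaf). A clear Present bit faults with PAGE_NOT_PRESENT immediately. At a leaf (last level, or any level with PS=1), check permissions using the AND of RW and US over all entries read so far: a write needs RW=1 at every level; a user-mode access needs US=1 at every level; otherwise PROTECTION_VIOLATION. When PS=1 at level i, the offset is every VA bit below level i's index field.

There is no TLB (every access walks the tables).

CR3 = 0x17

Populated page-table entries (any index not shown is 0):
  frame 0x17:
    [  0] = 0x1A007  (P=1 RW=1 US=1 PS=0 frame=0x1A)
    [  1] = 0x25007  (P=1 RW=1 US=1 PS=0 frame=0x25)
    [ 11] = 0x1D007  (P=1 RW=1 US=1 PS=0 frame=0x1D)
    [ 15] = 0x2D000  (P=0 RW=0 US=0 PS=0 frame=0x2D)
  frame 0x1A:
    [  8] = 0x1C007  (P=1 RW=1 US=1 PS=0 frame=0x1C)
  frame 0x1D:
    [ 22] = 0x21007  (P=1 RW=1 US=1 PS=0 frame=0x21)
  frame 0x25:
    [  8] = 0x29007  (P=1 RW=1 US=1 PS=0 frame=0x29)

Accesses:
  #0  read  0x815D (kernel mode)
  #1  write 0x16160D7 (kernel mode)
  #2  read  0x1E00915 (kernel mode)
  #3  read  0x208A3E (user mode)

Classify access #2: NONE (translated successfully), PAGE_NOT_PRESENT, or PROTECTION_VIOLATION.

Per-access translation:
#0 VA=0x815D (r,kernel):
  lvl0: tbl 0x17, slot 0 ⇒ 0x1A007 (P1/RW1/US1/PS0)
  lvl1: tbl 0x1A, slot 8 ⇒ 0x1C007 (P1/RW1/US1/PS0)
  ✓ 0x1C15D  — 2 lookups
#1 VA=0x16160D7 (w,kernel):
  lvl0: tbl 0x17, slot 11 ⇒ 0x1D007 (P1/RW1/US1/PS0)
  lvl1: tbl 0x1D, slot 22 ⇒ 0x21007 (P1/RW1/US1/PS0)
  ✓ 0x210D7  — 2 lookups
#2 VA=0x1E00915 (r,kernel):
  lvl0: tbl 0x17, slot 15 ⇒ 0x2D000 (P0/RW0/US0/PS0)
  ✗ PAGE_NOT_PRESENT  [1 reads]
#3 VA=0x208A3E (r,user):
  lvl0: tbl 0x17, slot 1 ⇒ 0x25007 (P1/RW1/US1/PS0)
  lvl1: tbl 0x25, slot 8 ⇒ 0x29007 (P1/RW1/US1/PS0)
  ✓ 0x29A3E  — 2 lookups

Access #2 fault: PAGE_NOT_PRESENT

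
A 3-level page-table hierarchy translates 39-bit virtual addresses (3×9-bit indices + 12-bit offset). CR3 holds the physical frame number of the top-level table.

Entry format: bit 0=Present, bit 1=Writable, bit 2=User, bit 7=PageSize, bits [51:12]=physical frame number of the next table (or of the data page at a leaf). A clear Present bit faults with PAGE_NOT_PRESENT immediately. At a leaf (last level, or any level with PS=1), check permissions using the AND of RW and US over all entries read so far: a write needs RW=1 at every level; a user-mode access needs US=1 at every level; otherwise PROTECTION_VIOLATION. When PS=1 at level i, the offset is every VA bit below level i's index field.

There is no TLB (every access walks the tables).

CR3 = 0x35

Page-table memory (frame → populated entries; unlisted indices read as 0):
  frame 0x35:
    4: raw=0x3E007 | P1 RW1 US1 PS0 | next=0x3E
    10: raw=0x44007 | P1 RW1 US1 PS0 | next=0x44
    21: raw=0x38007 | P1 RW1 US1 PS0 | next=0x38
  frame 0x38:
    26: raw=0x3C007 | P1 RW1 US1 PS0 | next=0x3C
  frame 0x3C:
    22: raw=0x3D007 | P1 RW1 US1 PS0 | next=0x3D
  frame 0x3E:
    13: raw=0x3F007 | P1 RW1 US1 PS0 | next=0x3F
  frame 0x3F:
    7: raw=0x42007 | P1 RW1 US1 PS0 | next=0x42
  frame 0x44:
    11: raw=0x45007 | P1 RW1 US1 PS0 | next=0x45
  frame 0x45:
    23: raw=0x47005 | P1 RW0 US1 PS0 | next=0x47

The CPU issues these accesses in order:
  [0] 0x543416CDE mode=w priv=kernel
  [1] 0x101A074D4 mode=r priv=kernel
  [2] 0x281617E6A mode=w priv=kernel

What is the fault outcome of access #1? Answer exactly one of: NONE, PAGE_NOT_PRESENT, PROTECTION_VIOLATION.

Trace:
#0 VA=0x543416CDE (w,kernel):
  L0 @0x35[21] → 0x38007  P=1,RW=1,US=1,PS=0
  L1 @0x38[26] → 0x3C007  P=1,RW=1,US=1,PS=0
  L2 @0x3C[22] → 0x3D007  P=1,RW=1,US=1,PS=0
  → PA=0x3DCDE  (3 entries read)
#1 VA=0x101A074D4 (r,kernel):
  L0 @0x35[4] → 0x3E007  P=1,RW=1,US=1,PS=0
  L1 @0x3E[13] → 0x3F007  P=1,RW=1,US=1,PS=0
  L2 @0x3F[7] → 0x42007  P=1,RW=1,US=1,PS=0
  → PA=0x424D4  (3 entries read)
#2 VA=0x281617E6A (w,kernel):
  L0 @0x35[10] → 0x44007  P=1,RW=1,US=1,PS=0
  L1 @0x44[11] → 0x45007  P=1,RW=1,US=1,PS=0
  L2 @0x45[23] → 0x47005  P=1,RW=0,US=1,PS=0
  ✗ PROTECTION_VIOLATION  [3 reads]

Access #1 fault: NONE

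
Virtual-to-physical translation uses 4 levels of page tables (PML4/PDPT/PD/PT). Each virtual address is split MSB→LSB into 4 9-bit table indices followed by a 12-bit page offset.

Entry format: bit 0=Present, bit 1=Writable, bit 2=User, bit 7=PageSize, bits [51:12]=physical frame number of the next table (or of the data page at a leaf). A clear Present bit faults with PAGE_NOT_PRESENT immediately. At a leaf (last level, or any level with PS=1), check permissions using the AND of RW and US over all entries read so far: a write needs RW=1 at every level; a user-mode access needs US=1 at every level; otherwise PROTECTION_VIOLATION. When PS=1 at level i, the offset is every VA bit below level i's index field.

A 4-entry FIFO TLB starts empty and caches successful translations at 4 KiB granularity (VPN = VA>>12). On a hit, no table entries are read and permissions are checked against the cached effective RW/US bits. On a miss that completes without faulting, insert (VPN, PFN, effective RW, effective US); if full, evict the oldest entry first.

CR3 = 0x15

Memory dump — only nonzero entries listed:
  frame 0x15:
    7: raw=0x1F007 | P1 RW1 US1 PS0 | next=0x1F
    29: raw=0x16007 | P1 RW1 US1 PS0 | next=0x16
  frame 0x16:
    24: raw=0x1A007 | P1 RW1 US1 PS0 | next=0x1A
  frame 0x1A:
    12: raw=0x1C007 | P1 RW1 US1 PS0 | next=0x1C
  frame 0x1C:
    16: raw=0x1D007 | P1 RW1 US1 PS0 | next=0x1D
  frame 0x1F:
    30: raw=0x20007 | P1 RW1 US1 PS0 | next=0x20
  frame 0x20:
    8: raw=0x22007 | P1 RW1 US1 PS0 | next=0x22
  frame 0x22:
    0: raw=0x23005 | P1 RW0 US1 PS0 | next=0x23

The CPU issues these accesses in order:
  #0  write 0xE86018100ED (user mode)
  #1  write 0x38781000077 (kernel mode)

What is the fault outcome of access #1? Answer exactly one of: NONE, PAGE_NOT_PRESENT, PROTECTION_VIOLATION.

Walk each access:
#0 VA=0xE86018100ED (w,user):
  lvl0: tbl 0x15, slot 29 ⇒ 0x16007 (P1/RW1/US1/PS0)
  lvl1: tbl 0x16, slot 24 ⇒ 0x1A007 (P1/RW1/US1/PS0)
  lvl2: tbl 0x1A, slot 12 ⇒ 0x1C007 (P1/RW1/US1/PS0)
  lvl3: tbl 0x1C, slot 16 ⇒ 0x1D007 (P1/RW1/US1/PS0)
  ⇒ phys 0x1D0ED  [4 reads]
#1 VA=0x38781000077 (w,kernel):
  lvl0: tbl 0x15, slot 7 ⇒ 0x1F007 (P1/RW1/US1/PS0)
  lvl1: tbl 0x1F, slot 30 ⇒ 0x20007 (P1/RW1/US1/PS0)
  lvl2: tbl 0x20, slot 8 ⇒ 0x22007 (P1/RW1/US1/PS0)
  lvl3: tbl 0x22, slot 0 ⇒ 0x23005 (P1/RW0/US1/PS0)
  ✗ PROTECTION_VIOLATION  [4 reads]

Access #1 fault: PROTECTION_VIOLATION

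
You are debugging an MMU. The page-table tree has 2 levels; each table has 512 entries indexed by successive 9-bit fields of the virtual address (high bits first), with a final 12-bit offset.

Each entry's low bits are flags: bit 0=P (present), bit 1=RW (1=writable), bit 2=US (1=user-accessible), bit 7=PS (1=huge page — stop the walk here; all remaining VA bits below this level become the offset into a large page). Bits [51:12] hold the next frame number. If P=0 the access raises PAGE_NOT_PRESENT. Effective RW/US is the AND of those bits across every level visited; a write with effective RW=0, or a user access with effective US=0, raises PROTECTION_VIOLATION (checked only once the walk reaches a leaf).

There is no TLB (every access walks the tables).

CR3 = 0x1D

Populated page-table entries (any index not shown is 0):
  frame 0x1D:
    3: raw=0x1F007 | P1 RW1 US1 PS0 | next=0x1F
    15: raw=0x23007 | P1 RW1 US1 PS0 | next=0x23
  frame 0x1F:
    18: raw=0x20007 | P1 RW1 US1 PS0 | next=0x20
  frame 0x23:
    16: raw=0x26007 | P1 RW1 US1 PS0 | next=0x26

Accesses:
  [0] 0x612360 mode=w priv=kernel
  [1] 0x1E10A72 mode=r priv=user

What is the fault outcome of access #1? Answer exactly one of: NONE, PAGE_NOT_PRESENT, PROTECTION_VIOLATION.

Per-access translation:
#0 VA=0x612360 (w,kernel):
  lvl0: tbl 0x1D, slot 3 ⇒ 0x1F007 (P1/RW1/US1/PS0)
  lvl1: tbl 0x1F, slot 18 ⇒ 0x20007 (P1/RW1/US1/PS0)
  ✓ 0x20360  — 2 lookups
#1 VA=0x1E10A72 (r,user):
  lvl0: tbl 0x1D, slot 15 ⇒ 0x23007 (P1/RW1/US1/PS0)
  lvl1: tbl 0x23, slot 16 ⇒ 0x26007 (P1/RW1/US1/PS0)
  ✓ 0x26A72  — 2 lookups

Access #1 fault: NONE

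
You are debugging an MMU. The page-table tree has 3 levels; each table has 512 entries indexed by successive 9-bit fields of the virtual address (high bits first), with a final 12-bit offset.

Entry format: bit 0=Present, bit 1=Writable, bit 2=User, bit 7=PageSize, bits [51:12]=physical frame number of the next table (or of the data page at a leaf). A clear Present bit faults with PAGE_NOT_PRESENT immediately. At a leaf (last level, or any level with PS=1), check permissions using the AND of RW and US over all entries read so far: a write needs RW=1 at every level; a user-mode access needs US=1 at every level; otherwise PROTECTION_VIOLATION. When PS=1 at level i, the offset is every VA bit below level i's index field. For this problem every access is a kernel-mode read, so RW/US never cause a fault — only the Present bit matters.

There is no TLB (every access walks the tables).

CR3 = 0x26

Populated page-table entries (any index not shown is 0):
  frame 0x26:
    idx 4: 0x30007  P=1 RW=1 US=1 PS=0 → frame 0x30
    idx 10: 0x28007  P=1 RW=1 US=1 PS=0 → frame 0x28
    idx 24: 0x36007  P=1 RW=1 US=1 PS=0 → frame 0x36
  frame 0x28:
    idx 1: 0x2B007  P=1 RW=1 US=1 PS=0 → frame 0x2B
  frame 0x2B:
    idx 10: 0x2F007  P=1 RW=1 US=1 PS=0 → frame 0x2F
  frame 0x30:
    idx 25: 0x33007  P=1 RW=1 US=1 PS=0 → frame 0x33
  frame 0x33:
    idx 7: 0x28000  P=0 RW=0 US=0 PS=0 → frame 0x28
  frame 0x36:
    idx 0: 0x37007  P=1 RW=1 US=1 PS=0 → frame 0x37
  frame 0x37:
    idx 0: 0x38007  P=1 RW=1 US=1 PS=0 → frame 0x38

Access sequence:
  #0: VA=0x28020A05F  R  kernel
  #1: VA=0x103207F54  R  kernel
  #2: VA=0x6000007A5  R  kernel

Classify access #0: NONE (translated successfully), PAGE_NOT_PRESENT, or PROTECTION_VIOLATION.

Walk each access:
#0 VA=0x28020A05F (r,kernel):
  L0: frame=0x26 idx=10 entry=0x28007 [P=1 RW=1 US=1 PS=0]
  L1: frame=0x28 idx=1 entry=0x2B007 [P=1 RW=1 US=1 PS=0]
  L2: frame=0x2B idx=10 entry=0x2F007 [P=1 RW=1 US=1 PS=0]
  → PA=0x2F05F  (3 entries read)
#1 VA=0x103207F54 (r,kernel):
  L0: frame=0x26 idx=4 entry=0x30007 [P=1 RW=1 US=1 PS=0]
  L1: frame=0x30 idx=25 entry=0x33007 [P=1 RW=1 US=1 PS=0]
  L2: frame=0x33 idx=7 entry=0x28000 [P=0 RW=0 US=0 PS=0]
  ✗ PAGE_NOT_PRESENT  [3 reads]
#2 VA=0x6000007A5 (r,kernel):
  L0: frame=0x26 idx=24 entry=0x36007 [P=1 RW=1 US=1 PS=0]
  L1: frame=0x36 idx=0 entry=0x37007 [P=1 RW=1 US=1 PS=0]
  L2: frame=0x37 idx=0 entry=0x38007 [P=1 RW=1 US=1 PS=0]
  → PA=0x387A5  (3 entries read)

Access #0 fault: NONE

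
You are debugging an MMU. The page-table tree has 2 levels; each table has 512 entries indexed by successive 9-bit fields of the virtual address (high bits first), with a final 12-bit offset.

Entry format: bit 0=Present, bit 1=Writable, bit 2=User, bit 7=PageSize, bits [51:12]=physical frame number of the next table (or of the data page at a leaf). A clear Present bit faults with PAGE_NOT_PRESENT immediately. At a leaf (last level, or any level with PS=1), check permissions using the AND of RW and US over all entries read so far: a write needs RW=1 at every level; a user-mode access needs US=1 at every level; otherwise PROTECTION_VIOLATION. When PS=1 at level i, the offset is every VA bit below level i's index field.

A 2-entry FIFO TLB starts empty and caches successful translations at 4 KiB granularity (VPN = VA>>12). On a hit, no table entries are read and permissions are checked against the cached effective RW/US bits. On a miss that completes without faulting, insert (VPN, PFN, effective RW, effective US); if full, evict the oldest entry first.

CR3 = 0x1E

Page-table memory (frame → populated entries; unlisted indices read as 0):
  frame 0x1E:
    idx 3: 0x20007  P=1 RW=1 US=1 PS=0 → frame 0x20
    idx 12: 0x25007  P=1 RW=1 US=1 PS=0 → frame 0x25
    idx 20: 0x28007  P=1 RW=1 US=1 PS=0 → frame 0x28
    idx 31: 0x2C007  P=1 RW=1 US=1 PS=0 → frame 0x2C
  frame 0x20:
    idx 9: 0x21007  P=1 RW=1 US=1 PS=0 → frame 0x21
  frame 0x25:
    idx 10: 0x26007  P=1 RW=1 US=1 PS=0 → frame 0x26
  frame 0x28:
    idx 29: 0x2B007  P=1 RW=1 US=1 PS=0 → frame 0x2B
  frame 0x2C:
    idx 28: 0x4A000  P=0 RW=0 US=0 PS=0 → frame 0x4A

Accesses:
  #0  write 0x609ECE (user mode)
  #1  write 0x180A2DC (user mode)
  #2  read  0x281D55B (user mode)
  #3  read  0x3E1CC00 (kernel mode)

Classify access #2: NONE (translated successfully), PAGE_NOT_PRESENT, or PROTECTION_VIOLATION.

Per-access translation:
#0 VA=0x609ECE (w,user):
  lvl0: tbl 0x1E, slot 3 ⇒ 0x20007 (P1/RW1/US1/PS0)
  lvl1: tbl 0x20, slot 9 ⇒ 0x21007 (P1/RW1/US1/PS0)
  → PA=0x21ECE  (2 entries read)
#1 VA=0x180A2DC (w,user):
  lvl0: tbl 0x1E, slot 12 ⇒ 0x25007 (P1/RW1/US1/PS0)
  lvl1: tbl 0x25, slot 10 ⇒ 0x26007 (P1/RW1/US1/PS0)
  → PA=0x262DC  (2 entries read)
#2 VA=0x281D55B (r,user):
  lvl0: tbl 0x1E, slot 20 ⇒ 0x28007 (P1/RW1/US1/PS0)
  lvl1: tbl 0x28, slot 29 ⇒ 0x2B007 (P1/RW1/US1/PS0)
  → PA=0x2B55B  (2 entries read)
#3 VA=0x3E1CC00 (r,kernel):
  lvl0: tbl 0x1E, slot 31 ⇒ 0x2C007 (P1/RW1/US1/PS0)
  lvl1: tbl 0x2C, slot 28 ⇒ 0x4A000 (P0/RW0/US0/PS0)
  ✗ PAGE_NOT_PRESENT  [2 reads]

Access #2 fault: NONE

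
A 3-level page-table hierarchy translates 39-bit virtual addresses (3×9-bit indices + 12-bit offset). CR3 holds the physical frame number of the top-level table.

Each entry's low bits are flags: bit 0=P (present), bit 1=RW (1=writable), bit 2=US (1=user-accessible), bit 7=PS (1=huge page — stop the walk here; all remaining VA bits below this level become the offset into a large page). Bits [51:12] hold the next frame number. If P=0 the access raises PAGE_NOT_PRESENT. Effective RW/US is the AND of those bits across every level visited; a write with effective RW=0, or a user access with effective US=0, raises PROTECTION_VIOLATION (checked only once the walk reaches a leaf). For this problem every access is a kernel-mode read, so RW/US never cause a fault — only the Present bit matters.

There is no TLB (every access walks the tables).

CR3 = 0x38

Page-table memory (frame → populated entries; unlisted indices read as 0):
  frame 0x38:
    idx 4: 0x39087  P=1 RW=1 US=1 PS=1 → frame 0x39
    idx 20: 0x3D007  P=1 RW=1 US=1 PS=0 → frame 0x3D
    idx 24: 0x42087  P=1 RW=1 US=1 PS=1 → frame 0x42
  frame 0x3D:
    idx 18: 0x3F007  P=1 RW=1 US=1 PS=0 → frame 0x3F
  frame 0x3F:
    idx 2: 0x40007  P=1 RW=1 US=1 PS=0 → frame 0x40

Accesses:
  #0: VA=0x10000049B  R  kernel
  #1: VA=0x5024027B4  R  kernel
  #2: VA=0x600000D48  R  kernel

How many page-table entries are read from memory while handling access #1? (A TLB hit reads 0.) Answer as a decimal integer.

Trace:
#0 VA=0x10000049B (r,kernel):
  L0 @0x38[4] → 0x39087  P=1,RW=1,US=1,PS=1
  ✓ 0x3949B (huge @L0)  — 1 lookups
#1 VA=0x5024027B4 (r,kernel):
  L0 @0x38[20] → 0x3D007  P=1,RW=1,US=1,PS=0
  L1 @0x3D[18] → 0x3F007  P=1,RW=1,US=1,PS=0
  L2 @0x3F[2] → 0x40007  P=1,RW=1,US=1,PS=0
  ✓ 0x407B4  — 3 lookups
#2 VA=0x600000D48 (r,kernel):
  L0 @0x38[24] → 0x42087  P=1,RW=1,US=1,PS=1
  ✓ 0x42D48 (huge @L0)  — 1 lookups

Entries read for #1: 3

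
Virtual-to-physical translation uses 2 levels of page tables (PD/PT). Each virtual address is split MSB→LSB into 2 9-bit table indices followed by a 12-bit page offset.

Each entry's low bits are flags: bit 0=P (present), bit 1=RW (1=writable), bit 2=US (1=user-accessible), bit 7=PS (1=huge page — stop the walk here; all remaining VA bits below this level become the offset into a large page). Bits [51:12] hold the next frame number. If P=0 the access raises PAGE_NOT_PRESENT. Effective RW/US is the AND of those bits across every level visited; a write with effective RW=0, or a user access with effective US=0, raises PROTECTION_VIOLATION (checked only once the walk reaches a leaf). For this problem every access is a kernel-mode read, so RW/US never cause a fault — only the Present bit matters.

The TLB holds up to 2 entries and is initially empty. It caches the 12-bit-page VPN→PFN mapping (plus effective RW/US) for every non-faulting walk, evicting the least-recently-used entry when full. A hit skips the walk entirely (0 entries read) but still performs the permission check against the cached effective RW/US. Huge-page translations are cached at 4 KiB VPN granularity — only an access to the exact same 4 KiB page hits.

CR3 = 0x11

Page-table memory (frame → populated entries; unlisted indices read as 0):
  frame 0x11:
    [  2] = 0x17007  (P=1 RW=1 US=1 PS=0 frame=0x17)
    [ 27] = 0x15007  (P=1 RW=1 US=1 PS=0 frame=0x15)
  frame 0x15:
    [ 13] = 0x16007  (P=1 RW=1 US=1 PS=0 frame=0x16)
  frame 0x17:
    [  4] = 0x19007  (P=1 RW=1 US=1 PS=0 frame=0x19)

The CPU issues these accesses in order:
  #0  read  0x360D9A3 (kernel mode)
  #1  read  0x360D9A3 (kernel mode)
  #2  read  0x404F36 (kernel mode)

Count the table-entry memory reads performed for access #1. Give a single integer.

Walk each access:
#0 VA=0x360D9A3 (r,kernel):
  L0: frame=0x11 idx=27 entry=0x15007 [P=1 RW=1 US=1 PS=0]
  L1: frame=0x15 idx=13 entry=0x16007 [P=1 RW=1 US=1 PS=0]
  ✓ 0x169A3  — 2 lookups
#1 VA=0x360D9A3 (r,kernel):
  TLB hit vpn=0x360D → PA=0x169A3
#2 VA=0x404F36 (r,kernel):
  L0: frame=0x11 idx=2 entry=0x17007 [P=1 RW=1 US=1 PS=0]
  L1: frame=0x17 idx=4 entry=0x19007 [P=1 RW=1 US=1 PS=0]
  ✓ 0x19F36  — 2 lookups

Entries read for #1: 0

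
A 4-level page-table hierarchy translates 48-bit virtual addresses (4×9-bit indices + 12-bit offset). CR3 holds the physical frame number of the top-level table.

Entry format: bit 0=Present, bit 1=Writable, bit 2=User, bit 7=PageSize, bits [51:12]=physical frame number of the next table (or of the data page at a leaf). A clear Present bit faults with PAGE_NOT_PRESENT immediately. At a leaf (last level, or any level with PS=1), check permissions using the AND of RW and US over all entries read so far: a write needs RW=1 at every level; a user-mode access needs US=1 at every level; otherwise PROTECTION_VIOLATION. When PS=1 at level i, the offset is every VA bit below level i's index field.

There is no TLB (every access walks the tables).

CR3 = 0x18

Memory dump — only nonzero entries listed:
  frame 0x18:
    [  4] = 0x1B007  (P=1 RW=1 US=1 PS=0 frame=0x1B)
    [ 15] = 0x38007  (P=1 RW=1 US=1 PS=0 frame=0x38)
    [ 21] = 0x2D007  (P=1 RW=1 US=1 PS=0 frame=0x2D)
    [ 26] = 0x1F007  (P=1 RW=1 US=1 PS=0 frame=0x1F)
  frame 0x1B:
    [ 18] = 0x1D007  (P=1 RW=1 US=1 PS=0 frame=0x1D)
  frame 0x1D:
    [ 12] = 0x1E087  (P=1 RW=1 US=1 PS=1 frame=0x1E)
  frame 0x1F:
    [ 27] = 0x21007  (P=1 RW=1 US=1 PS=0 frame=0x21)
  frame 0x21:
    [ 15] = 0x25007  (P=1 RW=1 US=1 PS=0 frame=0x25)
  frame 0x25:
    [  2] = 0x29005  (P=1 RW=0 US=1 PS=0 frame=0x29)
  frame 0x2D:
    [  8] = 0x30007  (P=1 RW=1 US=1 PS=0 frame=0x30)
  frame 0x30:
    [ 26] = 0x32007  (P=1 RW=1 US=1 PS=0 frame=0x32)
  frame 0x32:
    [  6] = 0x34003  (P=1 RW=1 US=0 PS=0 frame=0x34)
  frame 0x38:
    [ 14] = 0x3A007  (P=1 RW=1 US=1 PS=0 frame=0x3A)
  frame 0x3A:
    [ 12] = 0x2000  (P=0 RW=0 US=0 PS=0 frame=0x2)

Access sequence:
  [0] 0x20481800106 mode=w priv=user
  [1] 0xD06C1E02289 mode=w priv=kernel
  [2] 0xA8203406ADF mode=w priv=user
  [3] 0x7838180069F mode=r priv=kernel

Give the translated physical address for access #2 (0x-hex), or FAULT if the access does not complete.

Trace:
#0 VA=0x20481800106 (w,user):
  L0: frame=0x18 idx=4 entry=0x1B007 [P=1 RW=1 US=1 PS=0]
  L1: frame=0x1B idx=18 entry=0x1D007 [P=1 RW=1 US=1 PS=0]
  L2: frame=0x1D idx=12 entry=0x1E087 [P=1 RW=1 US=1 PS=1]
  ✓ 0x1E106 (huge @L2)  — 3 lookups
#1 VA=0xD06C1E02289 (w,kernel):
  L0: frame=0x18 idx=26 entry=0x1F007 [P=1 RW=1 US=1 PS=0]
  L1: frame=0x1F idx=27 entry=0x21007 [P=1 RW=1 US=1 PS=0]
  L2: frame=0x21 idx=15 entry=0x25007 [P=1 RW=1 US=1 PS=0]
  L3: frame=0x25 idx=2 entry=0x29005 [P=1 RW=0 US=1 PS=0]
  ⇒ fault: PROTECTION_VIOLATION  — 4 lookups
#2 VA=0xA8203406ADF (w,user):
  L0: frame=0x18 idx=21 entry=0x2D007 [P=1 RW=1 US=1 PS=0]
  L1: frame=0x2D idx=8 entry=0x30007 [P=1 RW=1 US=1 PS=0]
  L2: frame=0x30 idx=26 entry=0x32007 [P=1 RW=1 US=1 PS=0]
  L3: frame=0x32 idx=6 entry=0x34003 [P=1 RW=1 US=0 PS=0]
  ⇒ fault: PROTECTION_VIOLATION  — 4 lookups
#3 VA=0x7838180069F (r,kernel):
  L0: frame=0x18 idx=15 entry=0x38007 [P=1 RW=1 US=1 PS=0]
  L1: frame=0x38 idx=14 entry=0x3A007 [P=1 RW=1 US=1 PS=0]
  L2: frame=0x3A idx=12 entry=0x2000 [P=0 RW=0 US=0 PS=0]
  ⇒ fault: PAGE_NOT_PRESENT  — 3 lookups

Access #2 PA: FAULT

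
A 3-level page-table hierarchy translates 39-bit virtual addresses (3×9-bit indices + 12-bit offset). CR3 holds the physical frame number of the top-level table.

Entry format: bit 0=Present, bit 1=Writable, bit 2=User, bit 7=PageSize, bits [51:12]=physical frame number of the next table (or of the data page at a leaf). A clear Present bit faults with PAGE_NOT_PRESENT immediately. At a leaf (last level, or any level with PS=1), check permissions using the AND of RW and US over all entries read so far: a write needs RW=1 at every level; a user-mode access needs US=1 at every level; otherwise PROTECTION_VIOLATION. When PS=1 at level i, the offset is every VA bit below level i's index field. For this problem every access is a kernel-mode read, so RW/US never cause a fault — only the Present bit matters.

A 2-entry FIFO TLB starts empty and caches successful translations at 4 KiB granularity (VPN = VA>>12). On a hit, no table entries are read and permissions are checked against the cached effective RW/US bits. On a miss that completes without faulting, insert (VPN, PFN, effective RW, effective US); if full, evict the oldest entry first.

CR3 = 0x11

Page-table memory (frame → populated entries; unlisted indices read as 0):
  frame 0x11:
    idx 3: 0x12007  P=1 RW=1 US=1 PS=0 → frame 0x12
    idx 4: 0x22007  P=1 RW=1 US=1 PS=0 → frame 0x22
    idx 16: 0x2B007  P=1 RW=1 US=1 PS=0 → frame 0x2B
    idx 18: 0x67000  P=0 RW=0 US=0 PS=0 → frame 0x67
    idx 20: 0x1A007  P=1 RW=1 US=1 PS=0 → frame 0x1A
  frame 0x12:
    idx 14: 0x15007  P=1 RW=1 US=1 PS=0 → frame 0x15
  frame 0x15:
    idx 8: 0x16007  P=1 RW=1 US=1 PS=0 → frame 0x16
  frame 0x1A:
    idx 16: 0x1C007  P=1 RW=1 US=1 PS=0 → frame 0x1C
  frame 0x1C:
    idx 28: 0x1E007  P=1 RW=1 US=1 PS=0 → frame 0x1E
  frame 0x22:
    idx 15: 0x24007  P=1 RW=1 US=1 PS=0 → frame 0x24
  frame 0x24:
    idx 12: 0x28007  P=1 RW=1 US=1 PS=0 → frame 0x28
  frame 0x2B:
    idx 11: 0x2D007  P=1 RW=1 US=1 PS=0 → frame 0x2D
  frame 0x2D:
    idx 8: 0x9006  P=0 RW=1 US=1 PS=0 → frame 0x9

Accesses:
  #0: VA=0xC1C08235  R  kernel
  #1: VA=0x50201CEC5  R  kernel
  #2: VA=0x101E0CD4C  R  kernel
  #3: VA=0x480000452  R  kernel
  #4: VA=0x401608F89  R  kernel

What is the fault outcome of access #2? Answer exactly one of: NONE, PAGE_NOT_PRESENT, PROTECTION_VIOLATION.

Walk each access:
#0 VA=0xC1C08235 (r,kernel):
  L0: frame=0x11 idx=3 entry=0x12007 [P=1 RW=1 US=1 PS=0]
  L1: frame=0x12 idx=14 entry=0x15007 [P=1 RW=1 US=1 PS=0]
  L2: frame=0x15 idx=8 entry=0x16007 [P=1 RW=1 US=1 PS=0]
  ⇒ phys 0x16235  [3 reads]
#1 VA=0x50201CEC5 (r,kernel):
  L0: frame=0x11 idx=20 entry=0x1A007 [P=1 RW=1 US=1 PS=0]
  L1: frame=0x1A idx=16 entry=0x1C007 [P=1 RW=1 US=1 PS=0]
  L2: frame=0x1C idx=28 entry=0x1E007 [P=1 RW=1 US=1 PS=0]
  ⇒ phys 0x1EEC5  [3 reads]
#2 VA=0x101E0CD4C (r,kernel):
  L0: frame=0x11 idx=4 entry=0x22007 [P=1 RW=1 US=1 PS=0]
  L1: frame=0x22 idx=15 entry=0x24007 [P=1 RW=1 US=1 PS=0]
  L2: frame=0x24 idx=12 entry=0x28007 [P=1 RW=1 US=1 PS=0]
  ⇒ phys 0x28D4C  [3 reads]
#3 VA=0x480000452 (r,kernel):
  L0: frame=0x11 idx=18 entry=0x67000 [P=0 RW=0 US=0 PS=0]
  → PAGE_NOT_PRESENT  (1 entries read)
#4 VA=0x401608F89 (r,kernel):
  L0: frame=0x11 idx=16 entry=0x2B007 [P=1 RW=1 US=1 PS=0]
  L1: frame=0x2B idx=11 entry=0x2D007 [P=1 RW=1 US=1 PS=0]
  L2: frame=0x2D idx=8 entry=0x9006 [P=0 RW=1 US=1 PS=0]
  → PAGE_NOT_PRESENT  (3 entries read)

Access #2 fault: NONE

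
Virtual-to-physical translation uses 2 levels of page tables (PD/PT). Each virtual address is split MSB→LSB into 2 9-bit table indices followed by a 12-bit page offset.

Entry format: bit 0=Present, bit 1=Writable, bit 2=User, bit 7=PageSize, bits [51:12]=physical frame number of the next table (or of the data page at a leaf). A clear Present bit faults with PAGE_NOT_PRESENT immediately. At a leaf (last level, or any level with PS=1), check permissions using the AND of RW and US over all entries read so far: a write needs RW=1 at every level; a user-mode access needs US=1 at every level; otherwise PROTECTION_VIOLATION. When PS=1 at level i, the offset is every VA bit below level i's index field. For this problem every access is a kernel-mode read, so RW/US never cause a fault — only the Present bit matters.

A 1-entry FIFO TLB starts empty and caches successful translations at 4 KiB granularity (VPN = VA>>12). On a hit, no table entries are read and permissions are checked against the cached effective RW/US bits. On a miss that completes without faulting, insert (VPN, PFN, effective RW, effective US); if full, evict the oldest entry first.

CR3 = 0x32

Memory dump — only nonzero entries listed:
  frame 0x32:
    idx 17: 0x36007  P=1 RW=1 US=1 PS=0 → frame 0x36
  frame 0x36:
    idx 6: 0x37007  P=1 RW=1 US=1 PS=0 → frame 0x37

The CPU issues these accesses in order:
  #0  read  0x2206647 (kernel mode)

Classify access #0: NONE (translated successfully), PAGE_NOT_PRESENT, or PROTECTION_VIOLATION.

Trace:
#0 VA=0x2206647 (r,kernel):
  lvl0: tbl 0x32, slot 17 ⇒ 0x36007 (P1/RW1/US1/PS0)
  lvl1: tbl 0x36, slot 6 ⇒ 0x37007 (P1/RW1/US1/PS0)
  ✓ 0x37647  — 2 lookups

Access #0 fault: NONE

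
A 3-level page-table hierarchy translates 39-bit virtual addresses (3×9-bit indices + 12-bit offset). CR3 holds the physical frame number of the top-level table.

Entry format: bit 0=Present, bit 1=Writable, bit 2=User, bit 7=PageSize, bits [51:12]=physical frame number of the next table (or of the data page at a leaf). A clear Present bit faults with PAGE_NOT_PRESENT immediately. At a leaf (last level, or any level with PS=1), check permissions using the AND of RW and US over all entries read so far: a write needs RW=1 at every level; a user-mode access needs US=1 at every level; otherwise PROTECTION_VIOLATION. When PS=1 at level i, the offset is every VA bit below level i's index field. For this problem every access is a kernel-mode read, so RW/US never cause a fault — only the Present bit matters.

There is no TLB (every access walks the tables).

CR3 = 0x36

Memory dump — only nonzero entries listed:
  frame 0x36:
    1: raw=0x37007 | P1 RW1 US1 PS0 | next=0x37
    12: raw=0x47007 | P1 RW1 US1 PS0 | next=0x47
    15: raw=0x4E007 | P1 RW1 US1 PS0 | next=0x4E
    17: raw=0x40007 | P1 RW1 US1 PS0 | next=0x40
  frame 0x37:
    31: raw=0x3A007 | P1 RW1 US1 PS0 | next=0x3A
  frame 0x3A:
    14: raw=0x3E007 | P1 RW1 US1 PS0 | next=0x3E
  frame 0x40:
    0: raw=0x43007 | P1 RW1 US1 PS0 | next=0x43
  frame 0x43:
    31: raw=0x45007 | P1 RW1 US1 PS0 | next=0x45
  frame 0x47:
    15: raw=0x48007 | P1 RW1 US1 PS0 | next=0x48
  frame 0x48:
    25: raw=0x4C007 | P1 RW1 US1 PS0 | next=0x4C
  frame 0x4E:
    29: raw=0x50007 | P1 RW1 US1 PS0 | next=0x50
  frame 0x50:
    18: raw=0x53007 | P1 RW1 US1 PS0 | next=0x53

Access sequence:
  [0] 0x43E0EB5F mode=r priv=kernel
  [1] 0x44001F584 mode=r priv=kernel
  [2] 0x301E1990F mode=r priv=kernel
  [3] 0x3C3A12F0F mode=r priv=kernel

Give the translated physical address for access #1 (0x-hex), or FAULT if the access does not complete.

Per-access translation:
#0 VA=0x43E0EB5F (r,kernel):
  [0] read 0x36 idx=1: raw=0x37007 flags P=1 W=1 U=1 S=0
  [1] read 0x37 idx=31: raw=0x3A007 flags P=1 W=1 U=1 S=0
  [2] read 0x3A idx=14: raw=0x3E007 flags P=1 W=1 U=1 S=0
  ✓ 0x3EB5F  — 3 lookups
#1 VA=0x44001F584 (r,kernel):
  [0] read 0x36 idx=17: raw=0x40007 flags P=1 W=1 U=1 S=0
  [1] read 0x40 idx=0: raw=0x43007 flags P=1 W=1 U=1 S=0
  [2] read 0x43 idx=31: raw=0x45007 flags P=1 W=1 U=1 S=0
  ✓ 0x45584  — 3 lookups
#2 VA=0x301E1990F (r,kernel):
  [0] read 0x36 idx=12: raw=0x47007 flags P=1 W=1 U=1 S=0
  [1] read 0x47 idx=15: raw=0x48007 flags P=1 W=1 U=1 S=0
  [2] read 0x48 idx=25: raw=0x4C007 flags P=1 W=1 U=1 S=0
  ✓ 0x4C90F  — 3 lookups
#3 VA=0x3C3A12F0F (r,kernel):
  [0] read 0x36 idx=15: raw=0x4E007 flags P=1 W=1 U=1 S=0
  [1] read 0x4E idx=29: raw=0x50007 flags P=1 W=1 U=1 S=0
  [2] read 0x50 idx=18: raw=0x53007 flags P=1 W=1 U=1 S=0
  ✓ 0x53F0F  — 3 lookups

Access #1 PA: 0x45584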